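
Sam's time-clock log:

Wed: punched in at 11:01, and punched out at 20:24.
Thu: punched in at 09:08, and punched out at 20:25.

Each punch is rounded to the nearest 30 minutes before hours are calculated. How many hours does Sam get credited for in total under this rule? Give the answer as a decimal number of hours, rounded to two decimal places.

21.00 hours

Wed: in 11:01→11:00, out 20:24→20:30; 9 h 30 min
Thu: in 09:08→09:00, out 20:25→20:30; 11 h 30 min
Total credited: 21 h 0 min.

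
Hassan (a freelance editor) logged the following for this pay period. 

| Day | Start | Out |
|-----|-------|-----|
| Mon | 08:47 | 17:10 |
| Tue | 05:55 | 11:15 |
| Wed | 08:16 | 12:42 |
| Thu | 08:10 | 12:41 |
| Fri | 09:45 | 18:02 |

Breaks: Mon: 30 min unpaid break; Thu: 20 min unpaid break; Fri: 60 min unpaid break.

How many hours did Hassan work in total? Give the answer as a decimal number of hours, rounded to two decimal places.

Mon: 08:47–17:10 = 8 h 23 min; less 30 min break → 7 h 53 min
Tue: 05:55–11:15 = 5 h 20 min
Wed: 08:16–12:42 = 4 h 26 min
Thu: 08:10–12:41 = 4 h 31 min; less 20 min break → 4 h 11 min
Fri: 09:45–18:02 = 8 h 17 min; less 60 min break → 7 h 17 min
Total: 7 h 53 min + 5 h 20 min + 4 h 26 min + 4 h 11 min + 7 h 17 min = 29 h 7 min.

29.12 hours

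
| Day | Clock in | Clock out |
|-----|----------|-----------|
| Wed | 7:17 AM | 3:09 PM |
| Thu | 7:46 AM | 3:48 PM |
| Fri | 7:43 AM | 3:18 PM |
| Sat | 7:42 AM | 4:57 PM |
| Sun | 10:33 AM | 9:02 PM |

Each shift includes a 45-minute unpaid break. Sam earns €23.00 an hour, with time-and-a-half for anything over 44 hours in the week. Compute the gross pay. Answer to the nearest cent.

€907.73

Wed: 7:17 AM–3:09 PM = 7 h 52 min; less 45 min break → 7 h 7 min
Thu: 7:46 AM–3:48 PM = 8 h 2 min; less 45 min break → 7 h 17 min
Fri: 7:43 AM–3:18 PM = 7 h 35 min; less 45 min break → 6 h 50 min
Sat: 7:42 AM–4:57 PM = 9 h 15 min; less 45 min break → 8 h 30 min
Sun: 10:33 AM–9:02 PM = 10 h 29 min; less 45 min break → 9 h 44 min
Total worked: 39 h 28 min = 2368 min.
Regular 39 h 28 min = 2368 min at €23.00/h; overtime 0 h 0 min = 0 min at €34.50/h.
Pay = (2368 × €23.00 + 0 × €34.50) ÷ 60 = €907.73.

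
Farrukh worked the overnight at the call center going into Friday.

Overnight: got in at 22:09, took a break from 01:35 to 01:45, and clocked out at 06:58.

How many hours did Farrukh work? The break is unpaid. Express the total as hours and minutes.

8 h 39 min

Overnight: 22:09 → midnight = 1 h 51 min; midnight → 06:58 = 6 h 58 min; span 8 h 49 min; less 10 min break → 8 h 39 min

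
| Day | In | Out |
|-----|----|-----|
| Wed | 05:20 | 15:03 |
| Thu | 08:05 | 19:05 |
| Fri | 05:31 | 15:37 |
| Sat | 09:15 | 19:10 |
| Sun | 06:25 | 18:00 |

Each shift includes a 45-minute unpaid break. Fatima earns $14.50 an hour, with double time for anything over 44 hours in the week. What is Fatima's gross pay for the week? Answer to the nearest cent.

Wed: 05:20–15:03 = 9 h 43 min; less 45 min break → 8 h 58 min
Thu: 08:05–19:05 = 11 h 0 min; less 45 min break → 10 h 15 min
Fri: 05:31–15:37 = 10 h 6 min; less 45 min break → 9 h 21 min
Sat: 09:15–19:10 = 9 h 55 min; less 45 min break → 9 h 10 min
Sun: 06:25–18:00 = 11 h 35 min; less 45 min break → 10 h 50 min
Total worked: 48 h 34 min = 2914 min.
Regular 44 h 0 min = 2640 min at $14.50/h; overtime 4 h 34 min = 274 min at $29.00/h.
Pay = (2640 × $14.50 + 274 × $29.00) ÷ 60 = $770.43.

$770.43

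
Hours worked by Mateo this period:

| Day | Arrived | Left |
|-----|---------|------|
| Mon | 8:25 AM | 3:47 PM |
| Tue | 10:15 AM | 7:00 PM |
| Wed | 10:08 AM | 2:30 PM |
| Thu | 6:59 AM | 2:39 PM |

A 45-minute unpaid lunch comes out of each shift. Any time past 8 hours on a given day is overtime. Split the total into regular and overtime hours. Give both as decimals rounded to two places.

Mon: 8:25 AM–3:47 PM = 7 h 22 min; less 45 min break → 6 h 37 min
Tue: 10:15 AM–7:00 PM = 8 h 45 min; less 45 min break → 8 h 0 min
Wed: 10:08 AM–2:30 PM = 4 h 22 min; less 45 min break → 3 h 37 min
Thu: 6:59 AM–2:39 PM = 7 h 40 min; less 45 min break → 6 h 55 min
Mon reg 6 h 37 min / OT 0 h 0 min; Tue reg 8 h 0 min / OT 0 h 0 min; Wed reg 3 h 37 min / OT 0 h 0 min; Thu reg 6 h 55 min / OT 0 h 0 min.
Totals: regular 25 h 9 min, overtime 0 h 0 min.

Regular 25.15 hours, overtime 0.00 hours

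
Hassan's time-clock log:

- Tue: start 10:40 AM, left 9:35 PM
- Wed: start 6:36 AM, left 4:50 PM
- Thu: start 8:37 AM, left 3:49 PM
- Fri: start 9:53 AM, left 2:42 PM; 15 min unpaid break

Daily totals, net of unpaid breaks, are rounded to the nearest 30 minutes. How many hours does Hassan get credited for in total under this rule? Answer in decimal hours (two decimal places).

32.50 hours

Tue: 10:40 AM–9:35 PM = 10 h 55 min → rounds to 11 h 0 min
Wed: 6:36 AM–4:50 PM = 10 h 14 min → rounds to 10 h 0 min
Thu: 8:37 AM–3:49 PM = 7 h 12 min → rounds to 7 h 0 min
Fri: 9:53 AM–2:42 PM = 4 h 49 min − 15 min = 4 h 34 min → rounds to 4 h 30 min
Total credited: 32 h 30 min.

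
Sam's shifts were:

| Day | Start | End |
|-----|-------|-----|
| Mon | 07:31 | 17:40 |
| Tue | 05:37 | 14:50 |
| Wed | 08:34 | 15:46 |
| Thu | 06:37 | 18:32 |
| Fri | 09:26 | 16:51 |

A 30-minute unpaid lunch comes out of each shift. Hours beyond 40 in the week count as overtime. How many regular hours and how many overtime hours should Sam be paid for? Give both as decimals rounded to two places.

Regular 40.00 hours, overtime 3.40 hours

Mon: 07:31–17:40 = 10 h 9 min; less 30 min break → 9 h 39 min
Tue: 05:37–14:50 = 9 h 13 min; less 30 min break → 8 h 43 min
Wed: 08:34–15:46 = 7 h 12 min; less 30 min break → 6 h 42 min
Thu: 06:37–18:32 = 11 h 55 min; less 30 min break → 11 h 25 min
Fri: 09:26–16:51 = 7 h 25 min; less 30 min break → 6 h 55 min
Total worked: 43 h 24 min = 43.40 h.
Threshold 40 h → overtime 3 h 24 min, regular 40 h 0 min.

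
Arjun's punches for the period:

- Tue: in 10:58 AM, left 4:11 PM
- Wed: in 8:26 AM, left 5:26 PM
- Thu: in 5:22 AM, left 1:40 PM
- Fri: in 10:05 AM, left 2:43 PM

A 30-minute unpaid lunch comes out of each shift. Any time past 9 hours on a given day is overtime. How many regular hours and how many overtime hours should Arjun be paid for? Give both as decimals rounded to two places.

Tue: 10:58 AM–4:11 PM = 5 h 13 min; less 30 min break → 4 h 43 min
Wed: 8:26 AM–5:26 PM = 9 h 0 min; less 30 min break → 8 h 30 min
Thu: 5:22 AM–1:40 PM = 8 h 18 min; less 30 min break → 7 h 48 min
Fri: 10:05 AM–2:43 PM = 4 h 38 min; less 30 min break → 4 h 8 min
Tue reg 4 h 43 min / OT 0 h 0 min; Wed reg 8 h 30 min / OT 0 h 0 min; Thu reg 7 h 48 min / OT 0 h 0 min; Fri reg 4 h 8 min / OT 0 h 0 min.
Totals: regular 25 h 9 min, overtime 0 h 0 min.

Regular 25.15 hours, overtime 0.00 hours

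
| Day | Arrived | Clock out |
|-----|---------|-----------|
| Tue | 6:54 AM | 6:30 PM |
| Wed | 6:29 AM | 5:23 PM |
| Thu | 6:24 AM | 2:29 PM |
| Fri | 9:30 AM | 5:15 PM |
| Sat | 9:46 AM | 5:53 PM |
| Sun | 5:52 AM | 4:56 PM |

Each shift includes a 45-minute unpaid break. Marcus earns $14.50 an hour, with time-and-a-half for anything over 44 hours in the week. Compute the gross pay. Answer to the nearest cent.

Tue: 6:54 AM–6:30 PM = 11 h 36 min; less 45 min break → 10 h 51 min
Wed: 6:29 AM–5:23 PM = 10 h 54 min; less 45 min break → 10 h 9 min
Thu: 6:24 AM–2:29 PM = 8 h 5 min; less 45 min break → 7 h 20 min
Fri: 9:30 AM–5:15 PM = 7 h 45 min; less 45 min break → 7 h 0 min
Sat: 9:46 AM–5:53 PM = 8 h 7 min; less 45 min break → 7 h 22 min
Sun: 5:52 AM–4:56 PM = 11 h 4 min; less 45 min break → 10 h 19 min
Total worked: 53 h 1 min = 3181 min.
Regular 44 h 0 min = 2640 min at $14.50/h; overtime 9 h 1 min = 541 min at $21.75/h.
Pay = (2640 × $14.50 + 541 × $21.75) ÷ 60 = $834.11.

$834.11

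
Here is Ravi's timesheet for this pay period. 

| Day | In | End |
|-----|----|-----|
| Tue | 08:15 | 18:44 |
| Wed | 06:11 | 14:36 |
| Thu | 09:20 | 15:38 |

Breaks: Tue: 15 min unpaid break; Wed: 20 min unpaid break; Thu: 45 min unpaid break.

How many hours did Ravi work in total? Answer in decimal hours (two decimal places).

Tue: 08:15–18:44 = 10 h 29 min; less 15 min break → 10 h 14 min
Wed: 06:11–14:36 = 8 h 25 min; less 20 min break → 8 h 5 min
Thu: 09:20–15:38 = 6 h 18 min; less 45 min break → 5 h 33 min
Total: 10 h 14 min + 8 h 5 min + 5 h 33 min = 23 h 52 min.

23.87 hours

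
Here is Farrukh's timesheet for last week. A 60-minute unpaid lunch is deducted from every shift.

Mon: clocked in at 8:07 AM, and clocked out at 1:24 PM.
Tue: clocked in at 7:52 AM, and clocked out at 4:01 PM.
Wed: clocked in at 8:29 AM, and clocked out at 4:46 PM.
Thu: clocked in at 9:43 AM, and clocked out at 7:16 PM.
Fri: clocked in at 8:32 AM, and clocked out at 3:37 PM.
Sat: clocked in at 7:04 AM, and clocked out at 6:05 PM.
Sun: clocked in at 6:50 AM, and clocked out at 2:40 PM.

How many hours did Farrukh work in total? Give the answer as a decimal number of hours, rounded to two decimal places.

50.20 hours

Mon: 8:07 AM–1:24 PM = 5 h 17 min; less 60 min break → 4 h 17 min
Tue: 7:52 AM–4:01 PM = 8 h 9 min; less 60 min break → 7 h 9 min
Wed: 8:29 AM–4:46 PM = 8 h 17 min; less 60 min break → 7 h 17 min
Thu: 9:43 AM–7:16 PM = 9 h 33 min; less 60 min break → 8 h 33 min
Fri: 8:32 AM–3:37 PM = 7 h 5 min; less 60 min break → 6 h 5 min
Sat: 7:04 AM–6:05 PM = 11 h 1 min; less 60 min break → 10 h 1 min
Sun: 6:50 AM–2:40 PM = 7 h 50 min; less 60 min break → 6 h 50 min
Total: 4 h 17 min + 7 h 9 min + 7 h 17 min + 8 h 33 min + 6 h 5 min + 10 h 1 min + 6 h 50 min = 50 h 12 min.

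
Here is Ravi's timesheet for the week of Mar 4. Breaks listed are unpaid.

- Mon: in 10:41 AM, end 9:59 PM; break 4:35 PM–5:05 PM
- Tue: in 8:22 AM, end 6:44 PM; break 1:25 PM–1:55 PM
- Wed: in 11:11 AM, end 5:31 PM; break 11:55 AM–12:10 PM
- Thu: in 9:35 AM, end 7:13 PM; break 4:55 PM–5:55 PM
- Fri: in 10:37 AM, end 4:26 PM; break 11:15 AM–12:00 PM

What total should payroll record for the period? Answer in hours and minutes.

Mon: 10:41 AM–9:59 PM = 11 h 18 min; less 30 min break → 10 h 48 min
Tue: 8:22 AM–6:44 PM = 10 h 22 min; less 30 min break → 9 h 52 min
Wed: 11:11 AM–5:31 PM = 6 h 20 min; less 15 min break → 6 h 5 min
Thu: 9:35 AM–7:13 PM = 9 h 38 min; less 60 min break → 8 h 38 min
Fri: 10:37 AM–4:26 PM = 5 h 49 min; less 45 min break → 5 h 4 min
Total: 10 h 48 min + 9 h 52 min + 6 h 5 min + 8 h 38 min + 5 h 4 min = 40 h 27 min.

40 h 27 min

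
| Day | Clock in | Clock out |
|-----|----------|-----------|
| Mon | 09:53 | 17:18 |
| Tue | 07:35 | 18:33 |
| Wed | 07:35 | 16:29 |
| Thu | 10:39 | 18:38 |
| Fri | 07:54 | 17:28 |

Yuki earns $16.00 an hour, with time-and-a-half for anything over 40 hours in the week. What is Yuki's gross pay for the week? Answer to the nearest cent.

$756.00

Mon: 09:53–17:18 = 7 h 25 min
Tue: 07:35–18:33 = 10 h 58 min
Wed: 07:35–16:29 = 8 h 54 min
Thu: 10:39–18:38 = 7 h 59 min
Fri: 07:54–17:28 = 9 h 34 min
Total worked: 44 h 50 min = 2690 min.
Regular 40 h 0 min = 2400 min at $16.00/h; overtime 4 h 50 min = 290 min at $24.00/h.
Pay = (2400 × $16.00 + 290 × $24.00) ÷ 60 = $756.00.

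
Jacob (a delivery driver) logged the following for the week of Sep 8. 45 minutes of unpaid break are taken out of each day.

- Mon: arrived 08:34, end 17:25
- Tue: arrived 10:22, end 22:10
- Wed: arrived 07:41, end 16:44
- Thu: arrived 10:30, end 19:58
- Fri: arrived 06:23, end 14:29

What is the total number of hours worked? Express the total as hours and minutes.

43 h 31 min

Mon: 08:34–17:25 = 8 h 51 min; less 45 min break → 8 h 6 min
Tue: 10:22–22:10 = 11 h 48 min; less 45 min break → 11 h 3 min
Wed: 07:41–16:44 = 9 h 3 min; less 45 min break → 8 h 18 min
Thu: 10:30–19:58 = 9 h 28 min; less 45 min break → 8 h 43 min
Fri: 06:23–14:29 = 8 h 6 min; less 45 min break → 7 h 21 min
Total: 8 h 6 min + 11 h 3 min + 8 h 18 min + 8 h 43 min + 7 h 21 min = 43 h 31 min.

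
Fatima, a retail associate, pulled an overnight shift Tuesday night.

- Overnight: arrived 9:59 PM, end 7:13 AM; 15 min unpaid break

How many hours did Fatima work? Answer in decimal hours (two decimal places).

8.98 hours

Overnight: 9:59 PM → midnight = 2 h 1 min; midnight → 7:13 AM = 7 h 13 min; span 9 h 14 min; less 15 min break → 8 h 59 min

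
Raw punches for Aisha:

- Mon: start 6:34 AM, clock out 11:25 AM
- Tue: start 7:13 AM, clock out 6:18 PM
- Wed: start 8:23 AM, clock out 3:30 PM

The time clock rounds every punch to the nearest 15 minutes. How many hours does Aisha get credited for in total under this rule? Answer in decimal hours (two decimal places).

23.00 hours

Mon: in 6:34 AM→6:30 AM, out 11:25 AM→11:30 AM; 5 h 0 min
Tue: in 7:13 AM→7:15 AM, out 6:18 PM→6:15 PM; 11 h 0 min
Wed: in 8:23 AM→8:30 AM, out 3:30 PM→3:30 PM; 7 h 0 min
Total credited: 23 h 0 min.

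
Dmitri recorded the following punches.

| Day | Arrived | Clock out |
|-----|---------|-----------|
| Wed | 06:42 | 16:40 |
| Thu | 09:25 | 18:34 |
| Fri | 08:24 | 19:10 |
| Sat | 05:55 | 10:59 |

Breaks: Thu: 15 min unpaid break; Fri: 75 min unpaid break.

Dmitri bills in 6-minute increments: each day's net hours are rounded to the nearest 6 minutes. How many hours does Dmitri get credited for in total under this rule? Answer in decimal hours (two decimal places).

Wed: 06:42–16:40 = 9 h 58 min → rounds to 10 h 0 min
Thu: 09:25–18:34 = 9 h 9 min − 15 min = 8 h 54 min → rounds to 8 h 54 min
Fri: 08:24–19:10 = 10 h 46 min − 75 min = 9 h 31 min → rounds to 9 h 30 min
Sat: 05:55–10:59 = 5 h 4 min → rounds to 5 h 6 min
Total credited: 33 h 30 min.

33.50 hours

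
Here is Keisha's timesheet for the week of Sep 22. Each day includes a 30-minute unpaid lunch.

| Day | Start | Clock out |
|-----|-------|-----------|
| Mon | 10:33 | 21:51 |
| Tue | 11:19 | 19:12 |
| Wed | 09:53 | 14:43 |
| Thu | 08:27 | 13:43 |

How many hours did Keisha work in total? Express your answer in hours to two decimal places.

27.28 hours

Mon: 10:33–21:51 = 11 h 18 min; less 30 min break → 10 h 48 min
Tue: 11:19–19:12 = 7 h 53 min; less 30 min break → 7 h 23 min
Wed: 09:53–14:43 = 4 h 50 min; less 30 min break → 4 h 20 min
Thu: 08:27–13:43 = 5 h 16 min; less 30 min break → 4 h 46 min
Total: 10 h 48 min + 7 h 23 min + 4 h 20 min + 4 h 46 min = 27 h 17 min.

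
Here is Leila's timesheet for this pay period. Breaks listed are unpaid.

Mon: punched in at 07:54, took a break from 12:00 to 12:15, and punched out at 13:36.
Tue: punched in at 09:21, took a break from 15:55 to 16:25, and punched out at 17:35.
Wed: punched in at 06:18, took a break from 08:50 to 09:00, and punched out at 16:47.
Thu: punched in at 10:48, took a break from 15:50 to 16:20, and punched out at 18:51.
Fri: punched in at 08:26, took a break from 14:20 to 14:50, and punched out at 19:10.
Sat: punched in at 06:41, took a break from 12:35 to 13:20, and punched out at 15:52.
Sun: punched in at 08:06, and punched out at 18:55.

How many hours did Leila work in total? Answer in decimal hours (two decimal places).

60.53 hours

Mon: 07:54–13:36 = 5 h 42 min; less 15 min break → 5 h 27 min
Tue: 09:21–17:35 = 8 h 14 min; less 30 min break → 7 h 44 min
Wed: 06:18–16:47 = 10 h 29 min; less 10 min break → 10 h 19 min
Thu: 10:48–18:51 = 8 h 3 min; less 30 min break → 7 h 33 min
Fri: 08:26–19:10 = 10 h 44 min; less 30 min break → 10 h 14 min
Sat: 06:41–15:52 = 9 h 11 min; less 45 min break → 8 h 26 min
Sun: 08:06–18:55 = 10 h 49 min
Total: 5 h 27 min + 7 h 44 min + 10 h 19 min + 7 h 33 min + 10 h 14 min + 8 h 26 min + 10 h 49 min = 60 h 32 min.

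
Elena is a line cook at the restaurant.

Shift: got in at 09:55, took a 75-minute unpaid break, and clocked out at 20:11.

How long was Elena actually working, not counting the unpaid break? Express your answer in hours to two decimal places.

Shift: 09:55–20:11 = 10 h 16 min; less 75 min break → 9 h 1 min

9.02 hours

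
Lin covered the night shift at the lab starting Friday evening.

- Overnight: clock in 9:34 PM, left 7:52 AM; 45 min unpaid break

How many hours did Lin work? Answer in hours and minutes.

Overnight: 9:34 PM → midnight = 2 h 26 min; midnight → 7:52 AM = 7 h 52 min; span 10 h 18 min; less 45 min break → 9 h 33 min

9 h 33 min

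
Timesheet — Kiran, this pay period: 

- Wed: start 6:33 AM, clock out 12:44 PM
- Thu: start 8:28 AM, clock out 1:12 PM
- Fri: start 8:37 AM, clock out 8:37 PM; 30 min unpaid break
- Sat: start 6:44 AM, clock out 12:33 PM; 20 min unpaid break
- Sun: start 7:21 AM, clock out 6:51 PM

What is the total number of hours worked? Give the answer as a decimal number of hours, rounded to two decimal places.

Wed: 6:33 AM–12:44 PM = 6 h 11 min
Thu: 8:28 AM–1:12 PM = 4 h 44 min
Fri: 8:37 AM–8:37 PM = 12 h 0 min; less 30 min break → 11 h 30 min
Sat: 6:44 AM–12:33 PM = 5 h 49 min; less 20 min break → 5 h 29 min
Sun: 7:21 AM–6:51 PM = 11 h 30 min
Total: 6 h 11 min + 4 h 44 min + 11 h 30 min + 5 h 29 min + 11 h 30 min = 39 h 24 min.

39.40 hours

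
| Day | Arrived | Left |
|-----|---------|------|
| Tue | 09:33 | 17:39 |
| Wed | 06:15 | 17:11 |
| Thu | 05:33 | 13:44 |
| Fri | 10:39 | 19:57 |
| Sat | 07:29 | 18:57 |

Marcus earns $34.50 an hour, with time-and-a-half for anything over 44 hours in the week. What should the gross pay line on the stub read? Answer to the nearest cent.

$1724.14

Tue: 09:33–17:39 = 8 h 6 min
Wed: 06:15–17:11 = 10 h 56 min
Thu: 05:33–13:44 = 8 h 11 min
Fri: 10:39–19:57 = 9 h 18 min
Sat: 07:29–18:57 = 11 h 28 min
Total worked: 47 h 59 min = 2879 min.
Regular 44 h 0 min = 2640 min at $34.50/h; overtime 3 h 59 min = 239 min at $51.75/h.
Pay = (2640 × $34.50 + 239 × $51.75) ÷ 60 = $1724.14.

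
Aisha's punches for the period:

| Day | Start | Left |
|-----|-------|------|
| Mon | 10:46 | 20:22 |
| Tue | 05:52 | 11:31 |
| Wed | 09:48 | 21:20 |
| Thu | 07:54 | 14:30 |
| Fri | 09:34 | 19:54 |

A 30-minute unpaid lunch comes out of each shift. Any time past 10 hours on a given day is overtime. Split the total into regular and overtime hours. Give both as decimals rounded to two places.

Mon: 10:46–20:22 = 9 h 36 min; less 30 min break → 9 h 6 min
Tue: 05:52–11:31 = 5 h 39 min; less 30 min break → 5 h 9 min
Wed: 09:48–21:20 = 11 h 32 min; less 30 min break → 11 h 2 min
Thu: 07:54–14:30 = 6 h 36 min; less 30 min break → 6 h 6 min
Fri: 09:34–19:54 = 10 h 20 min; less 30 min break → 9 h 50 min
Mon reg 9 h 6 min / OT 0 h 0 min; Tue reg 5 h 9 min / OT 0 h 0 min; Wed reg 10 h 0 min / OT 1 h 2 min; Thu reg 6 h 6 min / OT 0 h 0 min; Fri reg 9 h 50 min / OT 0 h 0 min.
Totals: regular 40 h 11 min, overtime 1 h 2 min.

Regular 40.18 hours, overtime 1.03 hours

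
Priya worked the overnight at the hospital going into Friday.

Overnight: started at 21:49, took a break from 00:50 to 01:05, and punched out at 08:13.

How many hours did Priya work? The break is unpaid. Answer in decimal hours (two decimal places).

10.15 hours

Overnight: 21:49 → midnight = 2 h 11 min; midnight → 08:13 = 8 h 13 min; span 10 h 24 min; less 15 min break → 10 h 9 min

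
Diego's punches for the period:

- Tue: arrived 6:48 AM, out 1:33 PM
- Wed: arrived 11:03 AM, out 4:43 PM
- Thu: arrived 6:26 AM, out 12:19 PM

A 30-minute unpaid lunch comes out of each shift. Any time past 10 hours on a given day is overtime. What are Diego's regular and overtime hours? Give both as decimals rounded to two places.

Regular 16.80 hours, overtime 0.00 hours

Tue: 6:48 AM–1:33 PM = 6 h 45 min; less 30 min break → 6 h 15 min
Wed: 11:03 AM–4:43 PM = 5 h 40 min; less 30 min break → 5 h 10 min
Thu: 6:26 AM–12:19 PM = 5 h 53 min; less 30 min break → 5 h 23 min
Tue reg 6 h 15 min / OT 0 h 0 min; Wed reg 5 h 10 min / OT 0 h 0 min; Thu reg 5 h 23 min / OT 0 h 0 min.
Totals: regular 16 h 48 min, overtime 0 h 0 min.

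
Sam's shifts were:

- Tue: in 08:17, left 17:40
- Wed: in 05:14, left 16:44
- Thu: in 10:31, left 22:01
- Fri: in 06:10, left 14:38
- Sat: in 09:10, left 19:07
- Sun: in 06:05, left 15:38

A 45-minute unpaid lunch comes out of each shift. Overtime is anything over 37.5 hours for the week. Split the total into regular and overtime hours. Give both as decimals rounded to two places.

Tue: 08:17–17:40 = 9 h 23 min; less 45 min break → 8 h 38 min
Wed: 05:14–16:44 = 11 h 30 min; less 45 min break → 10 h 45 min
Thu: 10:31–22:01 = 11 h 30 min; less 45 min break → 10 h 45 min
Fri: 06:10–14:38 = 8 h 28 min; less 45 min break → 7 h 43 min
Sat: 09:10–19:07 = 9 h 57 min; less 45 min break → 9 h 12 min
Sun: 06:05–15:38 = 9 h 33 min; less 45 min break → 8 h 48 min
Total worked: 55 h 51 min = 55.85 h.
Threshold 37.5 h → overtime 18 h 21 min, regular 37 h 30 min.

Regular 37.50 hours, overtime 18.35 hours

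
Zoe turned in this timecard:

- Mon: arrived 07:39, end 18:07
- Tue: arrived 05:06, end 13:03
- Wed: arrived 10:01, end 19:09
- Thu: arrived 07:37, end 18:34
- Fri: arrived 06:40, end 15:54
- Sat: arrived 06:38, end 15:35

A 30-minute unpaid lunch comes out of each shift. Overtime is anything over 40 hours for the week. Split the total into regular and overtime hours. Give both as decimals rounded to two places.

Regular 40.00 hours, overtime 13.68 hours

Mon: 07:39–18:07 = 10 h 28 min; less 30 min break → 9 h 58 min
Tue: 05:06–13:03 = 7 h 57 min; less 30 min break → 7 h 27 min
Wed: 10:01–19:09 = 9 h 8 min; less 30 min break → 8 h 38 min
Thu: 07:37–18:34 = 10 h 57 min; less 30 min break → 10 h 27 min
Fri: 06:40–15:54 = 9 h 14 min; less 30 min break → 8 h 44 min
Sat: 06:38–15:35 = 8 h 57 min; less 30 min break → 8 h 27 min
Total worked: 53 h 41 min = 53.68 h.
Threshold 40 h → overtime 13 h 41 min, regular 40 h 0 min.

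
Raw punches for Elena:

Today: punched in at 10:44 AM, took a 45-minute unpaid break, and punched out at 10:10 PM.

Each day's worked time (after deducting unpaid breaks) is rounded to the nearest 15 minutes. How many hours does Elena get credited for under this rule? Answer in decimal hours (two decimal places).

10.75 hours

Today: 10:44 AM–10:10 PM = 11 h 26 min − 45 min = 10 h 41 min → rounds to 10 h 45 min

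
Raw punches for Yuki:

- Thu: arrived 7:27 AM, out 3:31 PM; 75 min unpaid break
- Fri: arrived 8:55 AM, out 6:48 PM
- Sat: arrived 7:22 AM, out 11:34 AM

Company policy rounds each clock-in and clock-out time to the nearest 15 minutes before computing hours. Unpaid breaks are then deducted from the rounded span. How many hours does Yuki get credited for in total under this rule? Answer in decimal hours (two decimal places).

20.75 hours

Thu: in 7:27 AM→7:30 AM, out 3:31 PM→3:30 PM; 8 h 0 min − 75 min = 6 h 45 min
Fri: in 8:55 AM→9:00 AM, out 6:48 PM→6:45 PM; 9 h 45 min
Sat: in 7:22 AM→7:15 AM, out 11:34 AM→11:30 AM; 4 h 15 min
Total credited: 20 h 45 min.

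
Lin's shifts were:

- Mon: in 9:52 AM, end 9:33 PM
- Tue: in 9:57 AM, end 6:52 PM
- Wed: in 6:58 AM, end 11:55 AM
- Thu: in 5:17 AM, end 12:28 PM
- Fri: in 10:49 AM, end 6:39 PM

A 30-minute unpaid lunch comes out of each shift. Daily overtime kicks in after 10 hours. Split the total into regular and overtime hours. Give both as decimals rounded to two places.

Mon: 9:52 AM–9:33 PM = 11 h 41 min; less 30 min break → 11 h 11 min
Tue: 9:57 AM–6:52 PM = 8 h 55 min; less 30 min break → 8 h 25 min
Wed: 6:58 AM–11:55 AM = 4 h 57 min; less 30 min break → 4 h 27 min
Thu: 5:17 AM–12:28 PM = 7 h 11 min; less 30 min break → 6 h 41 min
Fri: 10:49 AM–6:39 PM = 7 h 50 min; less 30 min break → 7 h 20 min
Mon reg 10 h 0 min / OT 1 h 11 min; Tue reg 8 h 25 min / OT 0 h 0 min; Wed reg 4 h 27 min / OT 0 h 0 min; Thu reg 6 h 41 min / OT 0 h 0 min; Fri reg 7 h 20 min / OT 0 h 0 min.
Totals: regular 36 h 53 min, overtime 1 h 11 min.

Regular 36.88 hours, overtime 1.18 hours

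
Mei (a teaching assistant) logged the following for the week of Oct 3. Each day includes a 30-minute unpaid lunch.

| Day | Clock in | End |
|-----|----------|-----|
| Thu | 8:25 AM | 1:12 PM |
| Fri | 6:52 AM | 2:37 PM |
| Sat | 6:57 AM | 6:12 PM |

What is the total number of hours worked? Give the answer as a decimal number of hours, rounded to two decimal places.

22.28 hours

Thu: 8:25 AM–1:12 PM = 4 h 47 min; less 30 min break → 4 h 17 min
Fri: 6:52 AM–2:37 PM = 7 h 45 min; less 30 min break → 7 h 15 min
Sat: 6:57 AM–6:12 PM = 11 h 15 min; less 30 min break → 10 h 45 min
Total: 4 h 17 min + 7 h 15 min + 10 h 45 min = 22 h 17 min.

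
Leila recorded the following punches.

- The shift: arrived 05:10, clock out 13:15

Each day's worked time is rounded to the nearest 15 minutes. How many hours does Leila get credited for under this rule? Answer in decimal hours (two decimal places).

8.00 hours

The shift: 05:10–13:15 = 8 h 5 min → rounds to 8 h 0 min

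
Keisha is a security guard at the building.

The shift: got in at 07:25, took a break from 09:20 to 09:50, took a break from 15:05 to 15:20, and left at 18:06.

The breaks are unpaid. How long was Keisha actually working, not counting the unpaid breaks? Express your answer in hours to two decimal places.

The shift: 07:25–18:06 = 10 h 41 min; less 45 min break → 9 h 56 min

9.93 hours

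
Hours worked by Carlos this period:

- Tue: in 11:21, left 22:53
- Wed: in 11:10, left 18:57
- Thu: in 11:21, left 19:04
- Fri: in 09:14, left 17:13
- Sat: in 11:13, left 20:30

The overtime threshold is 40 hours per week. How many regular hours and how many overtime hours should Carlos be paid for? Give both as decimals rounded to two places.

Tue: 11:21–22:53 = 11 h 32 min
Wed: 11:10–18:57 = 7 h 47 min
Thu: 11:21–19:04 = 7 h 43 min
Fri: 09:14–17:13 = 7 h 59 min
Sat: 11:13–20:30 = 9 h 17 min
Total worked: 44 h 18 min = 44.30 h.
Threshold 40 h → overtime 4 h 18 min, regular 40 h 0 min.

Regular 40.00 hours, overtime 4.30 hours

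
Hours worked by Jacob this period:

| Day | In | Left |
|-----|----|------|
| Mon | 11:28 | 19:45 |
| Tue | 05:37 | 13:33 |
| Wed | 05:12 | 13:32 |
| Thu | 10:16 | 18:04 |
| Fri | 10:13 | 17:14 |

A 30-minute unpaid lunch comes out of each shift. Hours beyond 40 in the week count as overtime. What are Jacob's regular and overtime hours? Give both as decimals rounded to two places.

Regular 36.87 hours, overtime 0.00 hours

Mon: 11:28–19:45 = 8 h 17 min; less 30 min break → 7 h 47 min
Tue: 05:37–13:33 = 7 h 56 min; less 30 min break → 7 h 26 min
Wed: 05:12–13:32 = 8 h 20 min; less 30 min break → 7 h 50 min
Thu: 10:16–18:04 = 7 h 48 min; less 30 min break → 7 h 18 min
Fri: 10:13–17:14 = 7 h 1 min; less 30 min break → 6 h 31 min
Total worked: 36 h 52 min = 36.87 h.
Threshold 40 h → overtime 0 h 0 min, regular 36 h 52 min.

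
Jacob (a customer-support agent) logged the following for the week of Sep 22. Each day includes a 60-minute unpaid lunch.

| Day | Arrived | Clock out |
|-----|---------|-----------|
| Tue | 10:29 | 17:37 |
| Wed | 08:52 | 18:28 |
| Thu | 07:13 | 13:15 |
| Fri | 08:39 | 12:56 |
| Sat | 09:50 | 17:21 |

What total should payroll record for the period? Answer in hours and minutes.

29 h 34 min

Tue: 10:29–17:37 = 7 h 8 min; less 60 min break → 6 h 8 min
Wed: 08:52–18:28 = 9 h 36 min; less 60 min break → 8 h 36 min
Thu: 07:13–13:15 = 6 h 2 min; less 60 min break → 5 h 2 min
Fri: 08:39–12:56 = 4 h 17 min; less 60 min break → 3 h 17 min
Sat: 09:50–17:21 = 7 h 31 min; less 60 min break → 6 h 31 min
Total: 6 h 8 min + 8 h 36 min + 5 h 2 min + 3 h 17 min + 6 h 31 min = 29 h 34 min.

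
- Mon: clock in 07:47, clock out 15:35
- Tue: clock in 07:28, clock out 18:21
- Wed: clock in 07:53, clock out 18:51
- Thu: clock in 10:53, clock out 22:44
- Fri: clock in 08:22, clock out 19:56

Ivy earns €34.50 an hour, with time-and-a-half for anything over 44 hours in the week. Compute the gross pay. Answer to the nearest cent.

Mon: 07:47–15:35 = 7 h 48 min
Tue: 07:28–18:21 = 10 h 53 min
Wed: 07:53–18:51 = 10 h 58 min
Thu: 10:53–22:44 = 11 h 51 min
Fri: 08:22–19:56 = 11 h 34 min
Total worked: 53 h 4 min = 3184 min.
Regular 44 h 0 min = 2640 min at €34.50/h; overtime 9 h 4 min = 544 min at €51.75/h.
Pay = (2640 × €34.50 + 544 × €51.75) ÷ 60 = €1987.20.

€1987.20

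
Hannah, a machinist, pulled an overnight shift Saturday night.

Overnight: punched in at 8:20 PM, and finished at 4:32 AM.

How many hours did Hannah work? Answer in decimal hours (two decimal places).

Overnight: 8:20 PM → midnight = 3 h 40 min; midnight → 4:32 AM = 4 h 32 min; span 8 h 12 min

8.20 hours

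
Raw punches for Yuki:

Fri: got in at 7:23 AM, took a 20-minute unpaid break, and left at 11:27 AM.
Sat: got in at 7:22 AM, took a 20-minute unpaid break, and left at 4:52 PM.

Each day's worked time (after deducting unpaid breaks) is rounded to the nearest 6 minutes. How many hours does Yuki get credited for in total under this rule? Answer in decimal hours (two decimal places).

Fri: 7:23 AM–11:27 AM = 4 h 4 min − 20 min = 3 h 44 min → rounds to 3 h 42 min
Sat: 7:22 AM–4:52 PM = 9 h 30 min − 20 min = 9 h 10 min → rounds to 9 h 12 min
Total credited: 12 h 54 min.

12.90 hours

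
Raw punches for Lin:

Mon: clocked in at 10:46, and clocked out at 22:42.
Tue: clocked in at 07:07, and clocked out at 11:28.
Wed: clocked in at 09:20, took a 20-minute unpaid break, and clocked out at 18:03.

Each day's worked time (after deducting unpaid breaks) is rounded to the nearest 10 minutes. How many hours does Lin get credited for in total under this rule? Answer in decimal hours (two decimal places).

Mon: 10:46–22:42 = 11 h 56 min → rounds to 12 h 0 min
Tue: 07:07–11:28 = 4 h 21 min → rounds to 4 h 20 min
Wed: 09:20–18:03 = 8 h 43 min − 20 min = 8 h 23 min → rounds to 8 h 20 min
Total credited: 24 h 40 min.

24.67 hours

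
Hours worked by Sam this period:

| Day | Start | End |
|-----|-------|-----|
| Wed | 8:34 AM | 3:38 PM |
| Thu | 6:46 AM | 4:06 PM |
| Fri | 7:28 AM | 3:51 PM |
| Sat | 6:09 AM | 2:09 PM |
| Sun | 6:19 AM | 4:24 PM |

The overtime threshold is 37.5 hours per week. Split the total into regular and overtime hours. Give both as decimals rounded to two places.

Wed: 8:34 AM–3:38 PM = 7 h 4 min
Thu: 6:46 AM–4:06 PM = 9 h 20 min
Fri: 7:28 AM–3:51 PM = 8 h 23 min
Sat: 6:09 AM–2:09 PM = 8 h 0 min
Sun: 6:19 AM–4:24 PM = 10 h 5 min
Total worked: 42 h 52 min = 42.87 h.
Threshold 37.5 h → overtime 5 h 22 min, regular 37 h 30 min.

Regular 37.50 hours, overtime 5.37 hours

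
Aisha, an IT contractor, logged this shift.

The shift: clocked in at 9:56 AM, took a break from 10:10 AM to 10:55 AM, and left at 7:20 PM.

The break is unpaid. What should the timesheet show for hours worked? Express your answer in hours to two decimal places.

8.65 hours

The shift: 9:56 AM–7:20 PM = 9 h 24 min; less 45 min break → 8 h 39 min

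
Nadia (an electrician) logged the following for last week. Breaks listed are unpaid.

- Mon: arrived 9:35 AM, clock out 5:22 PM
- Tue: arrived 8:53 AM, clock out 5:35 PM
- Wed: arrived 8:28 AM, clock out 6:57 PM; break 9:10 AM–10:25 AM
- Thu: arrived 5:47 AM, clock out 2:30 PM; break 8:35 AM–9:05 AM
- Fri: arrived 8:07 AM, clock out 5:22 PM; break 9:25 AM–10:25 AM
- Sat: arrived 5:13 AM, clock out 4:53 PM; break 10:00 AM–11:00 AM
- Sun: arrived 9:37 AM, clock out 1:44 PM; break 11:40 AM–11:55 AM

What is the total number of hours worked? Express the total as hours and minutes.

56 h 43 min

Mon: 9:35 AM–5:22 PM = 7 h 47 min
Tue: 8:53 AM–5:35 PM = 8 h 42 min
Wed: 8:28 AM–6:57 PM = 10 h 29 min; less 75 min break → 9 h 14 min
Thu: 5:47 AM–2:30 PM = 8 h 43 min; less 30 min break → 8 h 13 min
Fri: 8:07 AM–5:22 PM = 9 h 15 min; less 60 min break → 8 h 15 min
Sat: 5:13 AM–4:53 PM = 11 h 40 min; less 60 min break → 10 h 40 min
Sun: 9:37 AM–1:44 PM = 4 h 7 min; less 15 min break → 3 h 52 min
Total: 7 h 47 min + 8 h 42 min + 9 h 14 min + 8 h 13 min + 8 h 15 min + 10 h 40 min + 3 h 52 min = 56 h 43 min.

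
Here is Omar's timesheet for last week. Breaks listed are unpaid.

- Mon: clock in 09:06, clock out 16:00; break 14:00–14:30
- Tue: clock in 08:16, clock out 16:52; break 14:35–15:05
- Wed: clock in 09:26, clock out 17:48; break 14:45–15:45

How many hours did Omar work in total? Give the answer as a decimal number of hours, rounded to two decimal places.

21.87 hours

Mon: 09:06–16:00 = 6 h 54 min; less 30 min break → 6 h 24 min
Tue: 08:16–16:52 = 8 h 36 min; less 30 min break → 8 h 6 min
Wed: 09:26–17:48 = 8 h 22 min; less 60 min break → 7 h 22 min
Total: 6 h 24 min + 8 h 6 min + 7 h 22 min = 21 h 52 min.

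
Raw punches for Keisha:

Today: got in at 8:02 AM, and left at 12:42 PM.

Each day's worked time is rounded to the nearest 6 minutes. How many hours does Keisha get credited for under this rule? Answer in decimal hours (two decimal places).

4.70 hours

Today: 8:02 AM–12:42 PM = 4 h 40 min → rounds to 4 h 42 min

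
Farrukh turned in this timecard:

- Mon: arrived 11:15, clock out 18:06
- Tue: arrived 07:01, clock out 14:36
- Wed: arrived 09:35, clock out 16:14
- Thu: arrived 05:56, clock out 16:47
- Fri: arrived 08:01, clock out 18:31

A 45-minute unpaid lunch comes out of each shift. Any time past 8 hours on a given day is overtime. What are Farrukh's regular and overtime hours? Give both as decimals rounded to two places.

Regular 34.83 hours, overtime 3.85 hours

Mon: 11:15–18:06 = 6 h 51 min; less 45 min break → 6 h 6 min
Tue: 07:01–14:36 = 7 h 35 min; less 45 min break → 6 h 50 min
Wed: 09:35–16:14 = 6 h 39 min; less 45 min break → 5 h 54 min
Thu: 05:56–16:47 = 10 h 51 min; less 45 min break → 10 h 6 min
Fri: 08:01–18:31 = 10 h 30 min; less 45 min break → 9 h 45 min
Mon reg 6 h 6 min / OT 0 h 0 min; Tue reg 6 h 50 min / OT 0 h 0 min; Wed reg 5 h 54 min / OT 0 h 0 min; Thu reg 8 h 0 min / OT 2 h 6 min; Fri reg 8 h 0 min / OT 1 h 45 min.
Totals: regular 34 h 50 min, overtime 3 h 51 min.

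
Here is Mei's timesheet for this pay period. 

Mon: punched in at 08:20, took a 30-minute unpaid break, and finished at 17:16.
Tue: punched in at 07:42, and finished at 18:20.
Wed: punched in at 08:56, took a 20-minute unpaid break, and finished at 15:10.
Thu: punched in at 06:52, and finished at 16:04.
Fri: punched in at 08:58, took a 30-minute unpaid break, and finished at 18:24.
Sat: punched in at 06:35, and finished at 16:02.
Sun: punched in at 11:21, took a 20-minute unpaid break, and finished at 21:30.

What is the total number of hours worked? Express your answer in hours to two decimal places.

62.37 hours

Mon: 08:20–17:16 = 8 h 56 min; less 30 min break → 8 h 26 min
Tue: 07:42–18:20 = 10 h 38 min
Wed: 08:56–15:10 = 6 h 14 min; less 20 min break → 5 h 54 min
Thu: 06:52–16:04 = 9 h 12 min
Fri: 08:58–18:24 = 9 h 26 min; less 30 min break → 8 h 56 min
Sat: 06:35–16:02 = 9 h 27 min
Sun: 11:21–21:30 = 10 h 9 min; less 20 min break → 9 h 49 min
Total: 8 h 26 min + 10 h 38 min + 5 h 54 min + 9 h 12 min + 8 h 56 min + 9 h 27 min + 9 h 49 min = 62 h 22 min.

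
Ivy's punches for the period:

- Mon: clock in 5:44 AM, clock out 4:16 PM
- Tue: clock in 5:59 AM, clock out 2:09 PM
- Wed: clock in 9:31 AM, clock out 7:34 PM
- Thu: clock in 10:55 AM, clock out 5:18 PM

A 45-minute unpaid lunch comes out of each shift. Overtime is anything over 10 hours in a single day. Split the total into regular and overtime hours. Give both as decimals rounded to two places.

Mon: 5:44 AM–4:16 PM = 10 h 32 min; less 45 min break → 9 h 47 min
Tue: 5:59 AM–2:09 PM = 8 h 10 min; less 45 min break → 7 h 25 min
Wed: 9:31 AM–7:34 PM = 10 h 3 min; less 45 min break → 9 h 18 min
Thu: 10:55 AM–5:18 PM = 6 h 23 min; less 45 min break → 5 h 38 min
Mon reg 9 h 47 min / OT 0 h 0 min; Tue reg 7 h 25 min / OT 0 h 0 min; Wed reg 9 h 18 min / OT 0 h 0 min; Thu reg 5 h 38 min / OT 0 h 0 min.
Totals: regular 32 h 8 min, overtime 0 h 0 min.

Regular 32.13 hours, overtime 0.00 hours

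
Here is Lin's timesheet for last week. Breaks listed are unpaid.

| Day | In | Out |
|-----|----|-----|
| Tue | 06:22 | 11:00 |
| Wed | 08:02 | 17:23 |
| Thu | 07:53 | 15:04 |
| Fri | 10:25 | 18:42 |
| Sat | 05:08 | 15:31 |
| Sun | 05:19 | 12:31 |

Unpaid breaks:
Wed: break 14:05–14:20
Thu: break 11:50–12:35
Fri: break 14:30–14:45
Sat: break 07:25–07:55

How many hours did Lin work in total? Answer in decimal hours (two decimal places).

45.28 hours

Tue: 06:22–11:00 = 4 h 38 min
Wed: 08:02–17:23 = 9 h 21 min; less 15 min break → 9 h 6 min
Thu: 07:53–15:04 = 7 h 11 min; less 45 min break → 6 h 26 min
Fri: 10:25–18:42 = 8 h 17 min; less 15 min break → 8 h 2 min
Sat: 05:08–15:31 = 10 h 23 min; less 30 min break → 9 h 53 min
Sun: 05:19–12:31 = 7 h 12 min
Total: 4 h 38 min + 9 h 6 min + 6 h 26 min + 8 h 2 min + 9 h 53 min + 7 h 12 min = 45 h 17 min.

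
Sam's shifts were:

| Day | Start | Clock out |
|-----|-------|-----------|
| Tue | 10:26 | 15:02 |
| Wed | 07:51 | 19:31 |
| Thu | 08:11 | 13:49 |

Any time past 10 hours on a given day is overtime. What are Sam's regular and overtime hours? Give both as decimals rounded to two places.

Tue: 10:26–15:02 = 4 h 36 min
Wed: 07:51–19:31 = 11 h 40 min
Thu: 08:11–13:49 = 5 h 38 min
Tue reg 4 h 36 min / OT 0 h 0 min; Wed reg 10 h 0 min / OT 1 h 40 min; Thu reg 5 h 38 min / OT 0 h 0 min.
Totals: regular 20 h 14 min, overtime 1 h 40 min.

Regular 20.23 hours, overtime 1.67 hours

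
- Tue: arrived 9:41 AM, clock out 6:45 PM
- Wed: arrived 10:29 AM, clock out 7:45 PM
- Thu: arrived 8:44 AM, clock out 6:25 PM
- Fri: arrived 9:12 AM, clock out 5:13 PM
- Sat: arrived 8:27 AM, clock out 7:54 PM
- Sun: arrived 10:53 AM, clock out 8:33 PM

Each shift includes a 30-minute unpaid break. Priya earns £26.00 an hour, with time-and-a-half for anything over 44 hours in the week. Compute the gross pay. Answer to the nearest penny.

Tue: 9:41 AM–6:45 PM = 9 h 4 min; less 30 min break → 8 h 34 min
Wed: 10:29 AM–7:45 PM = 9 h 16 min; less 30 min break → 8 h 46 min
Thu: 8:44 AM–6:25 PM = 9 h 41 min; less 30 min break → 9 h 11 min
Fri: 9:12 AM–5:13 PM = 8 h 1 min; less 30 min break → 7 h 31 min
Sat: 8:27 AM–7:54 PM = 11 h 27 min; less 30 min break → 10 h 57 min
Sun: 10:53 AM–8:33 PM = 9 h 40 min; less 30 min break → 9 h 10 min
Total worked: 54 h 9 min = 3249 min.
Regular 44 h 0 min = 2640 min at £26.00/h; overtime 10 h 9 min = 609 min at £39.00/h.
Pay = (2640 × £26.00 + 609 × £39.00) ÷ 60 = £1539.85.

£1539.85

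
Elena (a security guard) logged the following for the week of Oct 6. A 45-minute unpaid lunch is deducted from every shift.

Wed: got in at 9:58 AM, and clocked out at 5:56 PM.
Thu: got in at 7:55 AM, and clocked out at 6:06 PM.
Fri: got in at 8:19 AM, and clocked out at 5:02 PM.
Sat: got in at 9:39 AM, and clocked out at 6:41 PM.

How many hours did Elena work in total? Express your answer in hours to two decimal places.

Wed: 9:58 AM–5:56 PM = 7 h 58 min; less 45 min break → 7 h 13 min
Thu: 7:55 AM–6:06 PM = 10 h 11 min; less 45 min break → 9 h 26 min
Fri: 8:19 AM–5:02 PM = 8 h 43 min; less 45 min break → 7 h 58 min
Sat: 9:39 AM–6:41 PM = 9 h 2 min; less 45 min break → 8 h 17 min
Total: 7 h 13 min + 9 h 26 min + 7 h 58 min + 8 h 17 min = 32 h 54 min.

32.90 hours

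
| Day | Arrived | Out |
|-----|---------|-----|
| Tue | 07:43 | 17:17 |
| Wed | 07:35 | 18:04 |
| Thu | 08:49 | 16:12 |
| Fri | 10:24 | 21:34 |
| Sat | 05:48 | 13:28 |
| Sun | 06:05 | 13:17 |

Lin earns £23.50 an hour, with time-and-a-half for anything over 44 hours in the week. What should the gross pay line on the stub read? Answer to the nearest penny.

£1367.70

Tue: 07:43–17:17 = 9 h 34 min
Wed: 07:35–18:04 = 10 h 29 min
Thu: 08:49–16:12 = 7 h 23 min
Fri: 10:24–21:34 = 11 h 10 min
Sat: 05:48–13:28 = 7 h 40 min
Sun: 06:05–13:17 = 7 h 12 min
Total worked: 53 h 28 min = 3208 min.
Regular 44 h 0 min = 2640 min at £23.50/h; overtime 9 h 28 min = 568 min at £35.25/h.
Pay = (2640 × £23.50 + 568 × £35.25) ÷ 60 = £1367.70.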